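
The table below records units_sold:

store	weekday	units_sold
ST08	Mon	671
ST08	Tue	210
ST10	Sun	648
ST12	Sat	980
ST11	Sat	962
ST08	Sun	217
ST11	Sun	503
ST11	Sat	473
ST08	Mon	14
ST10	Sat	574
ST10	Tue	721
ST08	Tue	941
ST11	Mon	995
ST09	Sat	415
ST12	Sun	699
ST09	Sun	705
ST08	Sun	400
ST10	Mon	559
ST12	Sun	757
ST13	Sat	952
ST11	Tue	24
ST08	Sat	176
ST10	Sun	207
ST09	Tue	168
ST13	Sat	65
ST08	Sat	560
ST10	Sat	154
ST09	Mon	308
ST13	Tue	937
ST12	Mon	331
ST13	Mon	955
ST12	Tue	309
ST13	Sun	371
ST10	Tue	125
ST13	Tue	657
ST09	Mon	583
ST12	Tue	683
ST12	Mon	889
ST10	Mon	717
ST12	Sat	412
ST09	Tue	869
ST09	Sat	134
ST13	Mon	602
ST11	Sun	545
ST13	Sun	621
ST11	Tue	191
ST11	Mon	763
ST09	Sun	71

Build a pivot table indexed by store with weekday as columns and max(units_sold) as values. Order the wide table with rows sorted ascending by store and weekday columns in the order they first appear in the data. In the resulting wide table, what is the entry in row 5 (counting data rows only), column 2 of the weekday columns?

With rows sorted ascending by store, row 5 is store=ST12. weekday columns in first-appearance order: Mon, Tue, Sun, Sat; column 2 is Tue.
Long rows with store=ST12, weekday=Tue: max(309, 683) = 683.

683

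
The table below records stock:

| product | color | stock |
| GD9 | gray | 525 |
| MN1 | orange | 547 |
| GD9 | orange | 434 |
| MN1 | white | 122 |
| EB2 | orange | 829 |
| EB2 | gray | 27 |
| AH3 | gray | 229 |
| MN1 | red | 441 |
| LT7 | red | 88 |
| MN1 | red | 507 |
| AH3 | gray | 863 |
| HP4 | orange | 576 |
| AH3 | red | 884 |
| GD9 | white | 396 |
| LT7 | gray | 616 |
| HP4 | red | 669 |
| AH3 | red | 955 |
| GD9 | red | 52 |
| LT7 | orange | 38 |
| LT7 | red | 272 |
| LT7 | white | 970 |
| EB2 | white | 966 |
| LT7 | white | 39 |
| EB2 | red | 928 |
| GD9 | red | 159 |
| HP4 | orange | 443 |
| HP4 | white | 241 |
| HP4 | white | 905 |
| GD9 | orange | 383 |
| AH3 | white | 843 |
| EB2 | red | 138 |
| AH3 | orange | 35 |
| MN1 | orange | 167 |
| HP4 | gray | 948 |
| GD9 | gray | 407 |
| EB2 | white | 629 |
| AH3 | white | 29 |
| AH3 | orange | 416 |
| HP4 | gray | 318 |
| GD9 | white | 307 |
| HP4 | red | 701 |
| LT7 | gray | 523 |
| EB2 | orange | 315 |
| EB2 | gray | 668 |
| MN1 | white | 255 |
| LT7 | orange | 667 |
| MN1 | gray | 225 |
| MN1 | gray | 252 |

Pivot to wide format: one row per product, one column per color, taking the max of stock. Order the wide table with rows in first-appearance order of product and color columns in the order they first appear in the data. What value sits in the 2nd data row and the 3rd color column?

255

With rows in first-appearance order of product, row 2 is product=MN1. color columns in first-appearance order: gray, orange, white, red; column 3 is white.
Long rows with product=MN1, color=white: max(122, 255) = 255.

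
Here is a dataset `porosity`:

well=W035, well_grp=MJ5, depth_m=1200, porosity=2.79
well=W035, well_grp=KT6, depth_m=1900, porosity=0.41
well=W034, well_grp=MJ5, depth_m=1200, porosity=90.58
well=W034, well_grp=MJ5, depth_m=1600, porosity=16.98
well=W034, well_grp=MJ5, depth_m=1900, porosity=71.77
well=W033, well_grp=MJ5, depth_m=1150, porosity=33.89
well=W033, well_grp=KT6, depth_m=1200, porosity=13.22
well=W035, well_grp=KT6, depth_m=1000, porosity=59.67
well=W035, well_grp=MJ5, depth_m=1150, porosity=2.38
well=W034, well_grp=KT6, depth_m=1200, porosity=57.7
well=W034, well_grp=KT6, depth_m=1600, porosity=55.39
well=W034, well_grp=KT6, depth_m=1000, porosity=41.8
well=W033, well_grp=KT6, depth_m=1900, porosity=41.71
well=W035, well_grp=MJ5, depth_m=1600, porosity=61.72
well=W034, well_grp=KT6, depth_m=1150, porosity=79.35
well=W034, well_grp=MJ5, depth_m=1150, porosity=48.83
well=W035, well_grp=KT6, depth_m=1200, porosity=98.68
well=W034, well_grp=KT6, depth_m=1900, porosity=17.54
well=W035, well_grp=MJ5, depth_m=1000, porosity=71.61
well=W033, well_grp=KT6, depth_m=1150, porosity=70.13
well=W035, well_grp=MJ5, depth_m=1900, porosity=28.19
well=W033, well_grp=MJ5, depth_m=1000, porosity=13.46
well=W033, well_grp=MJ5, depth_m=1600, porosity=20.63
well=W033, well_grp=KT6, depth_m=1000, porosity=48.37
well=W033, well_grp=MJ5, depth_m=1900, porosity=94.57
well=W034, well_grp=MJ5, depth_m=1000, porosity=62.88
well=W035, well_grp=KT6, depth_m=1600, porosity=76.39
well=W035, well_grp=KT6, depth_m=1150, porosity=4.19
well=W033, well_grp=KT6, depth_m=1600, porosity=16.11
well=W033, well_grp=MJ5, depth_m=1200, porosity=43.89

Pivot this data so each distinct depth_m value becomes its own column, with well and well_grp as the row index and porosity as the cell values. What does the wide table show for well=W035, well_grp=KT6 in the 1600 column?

Wide layout: rows indexed by well and well_grp, columns are the 5 distinct depth_m values (1200, 1900, 1600, 1150, 1000).
Cell (well=W035, well_grp=KT6, depth_m=1600) draws from the long row where well=W035, well_grp=KT6 and depth_m=1600, which has porosity=76.39.

76.39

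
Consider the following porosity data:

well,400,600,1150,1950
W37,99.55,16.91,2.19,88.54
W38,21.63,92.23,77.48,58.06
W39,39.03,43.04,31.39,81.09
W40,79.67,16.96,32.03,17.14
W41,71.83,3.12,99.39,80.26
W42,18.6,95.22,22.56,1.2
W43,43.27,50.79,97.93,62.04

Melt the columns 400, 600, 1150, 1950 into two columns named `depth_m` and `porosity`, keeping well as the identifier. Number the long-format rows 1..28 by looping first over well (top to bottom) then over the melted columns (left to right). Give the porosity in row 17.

71.83

28 rows total (7 × 4). Row 17: index ⌊(17-1)/4⌋ = 4 into well → W41; (17-1) mod 4 = 0 into the melted columns → 400.
So row 17 is (W41, 400, 71.83); porosity = 71.83.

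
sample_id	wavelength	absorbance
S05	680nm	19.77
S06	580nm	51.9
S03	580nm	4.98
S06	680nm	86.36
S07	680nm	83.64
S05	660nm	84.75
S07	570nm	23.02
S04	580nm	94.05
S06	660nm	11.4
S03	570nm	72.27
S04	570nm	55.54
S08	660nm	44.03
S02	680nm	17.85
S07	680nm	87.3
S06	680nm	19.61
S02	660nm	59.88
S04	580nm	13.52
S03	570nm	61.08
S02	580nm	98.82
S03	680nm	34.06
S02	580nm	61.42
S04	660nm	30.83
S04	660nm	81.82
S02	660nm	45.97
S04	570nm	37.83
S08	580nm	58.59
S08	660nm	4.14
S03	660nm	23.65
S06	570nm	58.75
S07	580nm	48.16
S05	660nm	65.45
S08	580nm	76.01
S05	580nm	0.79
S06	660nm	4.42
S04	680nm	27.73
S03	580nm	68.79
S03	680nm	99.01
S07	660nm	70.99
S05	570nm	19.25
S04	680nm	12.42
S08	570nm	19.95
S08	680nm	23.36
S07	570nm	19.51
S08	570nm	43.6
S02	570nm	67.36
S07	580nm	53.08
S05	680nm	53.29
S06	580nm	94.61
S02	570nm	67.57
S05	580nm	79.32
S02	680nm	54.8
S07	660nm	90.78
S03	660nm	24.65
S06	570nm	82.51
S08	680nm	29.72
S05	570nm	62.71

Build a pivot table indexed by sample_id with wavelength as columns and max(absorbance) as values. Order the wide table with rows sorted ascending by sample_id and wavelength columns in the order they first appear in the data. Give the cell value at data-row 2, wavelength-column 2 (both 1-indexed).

With rows sorted ascending by sample_id, row 2 is sample_id=S03. wavelength columns in first-appearance order: 680nm, 580nm, 660nm, 570nm; column 2 is 580nm.
Long rows with sample_id=S03, wavelength=580nm: max(4.98, 68.79) = 68.79.

68.79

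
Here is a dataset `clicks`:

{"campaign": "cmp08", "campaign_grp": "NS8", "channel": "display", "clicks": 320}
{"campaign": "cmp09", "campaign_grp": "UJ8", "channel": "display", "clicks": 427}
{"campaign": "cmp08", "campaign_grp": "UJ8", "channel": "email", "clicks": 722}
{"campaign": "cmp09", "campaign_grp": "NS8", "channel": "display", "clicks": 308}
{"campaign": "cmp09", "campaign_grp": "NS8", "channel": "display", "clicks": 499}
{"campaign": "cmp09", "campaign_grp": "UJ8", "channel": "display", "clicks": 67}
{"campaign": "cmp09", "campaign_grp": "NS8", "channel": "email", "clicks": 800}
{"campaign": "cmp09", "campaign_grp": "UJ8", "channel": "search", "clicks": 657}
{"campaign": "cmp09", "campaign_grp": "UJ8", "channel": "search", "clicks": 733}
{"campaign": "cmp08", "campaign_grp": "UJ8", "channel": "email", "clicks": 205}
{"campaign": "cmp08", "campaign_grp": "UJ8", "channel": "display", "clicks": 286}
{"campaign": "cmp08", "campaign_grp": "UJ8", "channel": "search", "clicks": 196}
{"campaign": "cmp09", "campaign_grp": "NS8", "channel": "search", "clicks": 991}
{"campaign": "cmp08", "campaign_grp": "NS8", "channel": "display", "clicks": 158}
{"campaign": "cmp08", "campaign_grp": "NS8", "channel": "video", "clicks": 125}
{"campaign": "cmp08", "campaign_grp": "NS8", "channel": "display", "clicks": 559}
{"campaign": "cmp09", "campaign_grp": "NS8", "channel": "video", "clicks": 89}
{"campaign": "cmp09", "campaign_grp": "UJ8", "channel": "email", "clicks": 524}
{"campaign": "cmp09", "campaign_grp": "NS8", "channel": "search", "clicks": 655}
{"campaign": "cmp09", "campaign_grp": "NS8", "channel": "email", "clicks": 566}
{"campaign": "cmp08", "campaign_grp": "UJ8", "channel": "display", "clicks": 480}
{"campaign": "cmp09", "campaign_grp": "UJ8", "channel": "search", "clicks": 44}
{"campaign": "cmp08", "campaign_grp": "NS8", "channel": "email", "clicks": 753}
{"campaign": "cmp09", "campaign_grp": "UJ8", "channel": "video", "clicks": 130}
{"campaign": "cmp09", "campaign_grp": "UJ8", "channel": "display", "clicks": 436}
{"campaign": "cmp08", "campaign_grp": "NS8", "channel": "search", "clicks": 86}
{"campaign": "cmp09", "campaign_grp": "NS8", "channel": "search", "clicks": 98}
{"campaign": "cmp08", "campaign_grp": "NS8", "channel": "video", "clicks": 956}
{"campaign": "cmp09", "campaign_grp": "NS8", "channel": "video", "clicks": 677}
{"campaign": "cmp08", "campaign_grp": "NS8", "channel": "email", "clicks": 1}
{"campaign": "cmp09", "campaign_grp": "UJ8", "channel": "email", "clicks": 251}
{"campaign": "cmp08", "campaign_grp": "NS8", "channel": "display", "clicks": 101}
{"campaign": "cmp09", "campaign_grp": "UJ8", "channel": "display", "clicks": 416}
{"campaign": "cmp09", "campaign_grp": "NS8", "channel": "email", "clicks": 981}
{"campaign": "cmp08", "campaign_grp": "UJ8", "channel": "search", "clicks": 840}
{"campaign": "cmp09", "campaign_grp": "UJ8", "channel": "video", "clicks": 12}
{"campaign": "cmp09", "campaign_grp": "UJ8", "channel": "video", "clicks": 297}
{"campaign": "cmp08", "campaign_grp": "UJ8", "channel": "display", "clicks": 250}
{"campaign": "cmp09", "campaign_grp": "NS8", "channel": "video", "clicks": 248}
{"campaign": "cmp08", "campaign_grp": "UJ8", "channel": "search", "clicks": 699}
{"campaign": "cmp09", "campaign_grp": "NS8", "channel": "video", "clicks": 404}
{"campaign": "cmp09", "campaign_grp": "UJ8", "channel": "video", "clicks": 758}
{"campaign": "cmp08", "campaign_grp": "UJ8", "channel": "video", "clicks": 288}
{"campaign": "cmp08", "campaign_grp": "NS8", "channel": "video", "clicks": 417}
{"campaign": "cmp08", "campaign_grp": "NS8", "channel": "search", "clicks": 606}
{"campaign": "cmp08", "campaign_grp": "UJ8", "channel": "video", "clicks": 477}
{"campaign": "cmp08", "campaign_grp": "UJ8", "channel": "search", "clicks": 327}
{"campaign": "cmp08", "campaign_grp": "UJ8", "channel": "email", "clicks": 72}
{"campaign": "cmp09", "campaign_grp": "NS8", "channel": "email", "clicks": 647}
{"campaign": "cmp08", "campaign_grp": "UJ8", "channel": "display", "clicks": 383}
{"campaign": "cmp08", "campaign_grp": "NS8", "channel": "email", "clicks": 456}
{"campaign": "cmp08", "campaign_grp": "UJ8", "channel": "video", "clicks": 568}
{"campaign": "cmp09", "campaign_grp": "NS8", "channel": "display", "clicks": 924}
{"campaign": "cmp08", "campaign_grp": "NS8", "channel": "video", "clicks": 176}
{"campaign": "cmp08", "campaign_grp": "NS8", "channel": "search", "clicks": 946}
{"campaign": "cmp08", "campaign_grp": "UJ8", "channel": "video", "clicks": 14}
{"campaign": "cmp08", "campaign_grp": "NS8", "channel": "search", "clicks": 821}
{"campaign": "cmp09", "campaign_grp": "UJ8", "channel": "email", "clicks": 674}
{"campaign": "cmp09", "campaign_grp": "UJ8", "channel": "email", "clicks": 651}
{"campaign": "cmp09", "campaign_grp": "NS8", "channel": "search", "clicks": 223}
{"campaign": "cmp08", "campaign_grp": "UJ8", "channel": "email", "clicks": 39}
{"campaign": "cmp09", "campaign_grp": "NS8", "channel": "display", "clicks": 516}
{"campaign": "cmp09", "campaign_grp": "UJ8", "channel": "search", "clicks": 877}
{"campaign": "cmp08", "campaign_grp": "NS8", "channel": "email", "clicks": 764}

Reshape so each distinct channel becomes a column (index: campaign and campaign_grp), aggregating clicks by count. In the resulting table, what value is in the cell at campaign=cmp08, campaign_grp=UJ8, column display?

Rows with campaign=cmp08, campaign_grp=UJ8 and channel=display: clicks values are 286, 480, 250, 383.
4 rows match — count = 4.

4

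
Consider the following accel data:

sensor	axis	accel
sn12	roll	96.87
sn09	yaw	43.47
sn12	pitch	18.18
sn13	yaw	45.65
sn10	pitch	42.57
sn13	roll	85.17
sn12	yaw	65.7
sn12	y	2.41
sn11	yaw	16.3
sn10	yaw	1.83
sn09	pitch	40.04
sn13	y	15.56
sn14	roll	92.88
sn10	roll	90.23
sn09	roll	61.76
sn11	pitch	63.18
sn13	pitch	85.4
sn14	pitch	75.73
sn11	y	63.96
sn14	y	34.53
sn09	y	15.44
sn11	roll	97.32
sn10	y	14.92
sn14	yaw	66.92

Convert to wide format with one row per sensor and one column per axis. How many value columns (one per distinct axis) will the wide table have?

4

4 distinct axis values: pitch, y, roll, yaw.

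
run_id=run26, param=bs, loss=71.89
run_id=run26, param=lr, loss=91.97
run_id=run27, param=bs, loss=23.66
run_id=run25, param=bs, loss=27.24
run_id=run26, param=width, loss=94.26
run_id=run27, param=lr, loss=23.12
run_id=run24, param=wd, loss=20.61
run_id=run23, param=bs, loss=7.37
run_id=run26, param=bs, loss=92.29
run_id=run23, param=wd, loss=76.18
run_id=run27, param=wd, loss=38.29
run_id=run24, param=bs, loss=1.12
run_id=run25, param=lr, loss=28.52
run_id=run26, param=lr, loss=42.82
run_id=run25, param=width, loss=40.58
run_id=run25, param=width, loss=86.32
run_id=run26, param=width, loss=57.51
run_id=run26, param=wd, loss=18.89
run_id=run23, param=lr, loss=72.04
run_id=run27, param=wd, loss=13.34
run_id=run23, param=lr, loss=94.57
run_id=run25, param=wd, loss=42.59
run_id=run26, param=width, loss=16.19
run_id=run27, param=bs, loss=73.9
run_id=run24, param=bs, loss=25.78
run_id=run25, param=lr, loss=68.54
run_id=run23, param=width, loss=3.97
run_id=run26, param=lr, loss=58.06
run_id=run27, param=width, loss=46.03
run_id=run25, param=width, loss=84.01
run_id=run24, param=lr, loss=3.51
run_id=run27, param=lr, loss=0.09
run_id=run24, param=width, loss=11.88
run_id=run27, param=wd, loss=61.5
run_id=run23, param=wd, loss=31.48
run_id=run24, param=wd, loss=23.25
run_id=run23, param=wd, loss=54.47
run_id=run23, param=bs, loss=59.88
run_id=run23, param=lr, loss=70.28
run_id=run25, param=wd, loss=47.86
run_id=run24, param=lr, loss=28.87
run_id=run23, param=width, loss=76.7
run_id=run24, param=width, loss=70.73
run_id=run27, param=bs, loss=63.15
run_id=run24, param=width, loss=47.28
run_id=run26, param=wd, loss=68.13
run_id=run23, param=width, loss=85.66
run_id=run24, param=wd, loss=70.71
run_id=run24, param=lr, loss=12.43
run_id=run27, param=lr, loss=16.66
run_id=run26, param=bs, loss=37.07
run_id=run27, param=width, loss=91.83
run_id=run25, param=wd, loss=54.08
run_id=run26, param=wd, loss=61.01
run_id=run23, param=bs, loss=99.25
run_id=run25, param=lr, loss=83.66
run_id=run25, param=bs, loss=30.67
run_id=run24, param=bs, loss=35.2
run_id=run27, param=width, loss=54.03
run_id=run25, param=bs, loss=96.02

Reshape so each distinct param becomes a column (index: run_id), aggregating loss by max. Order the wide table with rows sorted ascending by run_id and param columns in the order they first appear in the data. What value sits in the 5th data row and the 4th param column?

61.5

With rows sorted ascending by run_id, row 5 is run_id=run27. param columns in first-appearance order: bs, lr, width, wd; column 4 is wd.
Long rows with run_id=run27, param=wd: max(38.29, 13.34, 61.5) = 61.5.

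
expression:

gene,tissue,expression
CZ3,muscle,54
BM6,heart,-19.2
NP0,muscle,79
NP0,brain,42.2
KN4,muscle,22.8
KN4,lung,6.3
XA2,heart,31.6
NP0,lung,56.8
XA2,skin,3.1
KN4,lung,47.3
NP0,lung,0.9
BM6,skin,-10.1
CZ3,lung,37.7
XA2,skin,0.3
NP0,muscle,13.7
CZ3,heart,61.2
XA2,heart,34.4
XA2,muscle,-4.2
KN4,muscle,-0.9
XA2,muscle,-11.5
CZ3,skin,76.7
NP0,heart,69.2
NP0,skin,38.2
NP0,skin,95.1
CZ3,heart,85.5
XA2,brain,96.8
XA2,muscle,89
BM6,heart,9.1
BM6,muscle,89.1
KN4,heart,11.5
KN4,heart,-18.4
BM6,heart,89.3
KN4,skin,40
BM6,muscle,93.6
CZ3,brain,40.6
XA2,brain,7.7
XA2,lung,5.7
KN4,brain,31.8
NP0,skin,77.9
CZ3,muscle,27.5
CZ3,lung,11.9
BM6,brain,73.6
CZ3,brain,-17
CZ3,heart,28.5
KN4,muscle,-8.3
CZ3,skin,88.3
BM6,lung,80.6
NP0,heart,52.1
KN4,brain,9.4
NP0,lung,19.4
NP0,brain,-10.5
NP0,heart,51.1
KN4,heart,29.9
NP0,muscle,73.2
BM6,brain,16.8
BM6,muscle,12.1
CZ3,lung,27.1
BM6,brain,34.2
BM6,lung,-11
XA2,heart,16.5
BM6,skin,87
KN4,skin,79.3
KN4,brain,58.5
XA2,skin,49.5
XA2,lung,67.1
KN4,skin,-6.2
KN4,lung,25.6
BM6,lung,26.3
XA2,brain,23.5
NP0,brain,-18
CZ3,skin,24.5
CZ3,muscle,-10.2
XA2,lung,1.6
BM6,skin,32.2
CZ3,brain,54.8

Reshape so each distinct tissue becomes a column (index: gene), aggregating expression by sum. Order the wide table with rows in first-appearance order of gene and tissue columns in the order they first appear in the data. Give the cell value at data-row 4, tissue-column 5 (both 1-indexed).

With rows in first-appearance order of gene, row 4 is gene=KN4. tissue columns in first-appearance order: muscle, heart, brain, lung, skin; column 5 is skin.
Long rows with gene=KN4, tissue=skin: 40 + 79.3 + -6.2 = 113.1.

113.1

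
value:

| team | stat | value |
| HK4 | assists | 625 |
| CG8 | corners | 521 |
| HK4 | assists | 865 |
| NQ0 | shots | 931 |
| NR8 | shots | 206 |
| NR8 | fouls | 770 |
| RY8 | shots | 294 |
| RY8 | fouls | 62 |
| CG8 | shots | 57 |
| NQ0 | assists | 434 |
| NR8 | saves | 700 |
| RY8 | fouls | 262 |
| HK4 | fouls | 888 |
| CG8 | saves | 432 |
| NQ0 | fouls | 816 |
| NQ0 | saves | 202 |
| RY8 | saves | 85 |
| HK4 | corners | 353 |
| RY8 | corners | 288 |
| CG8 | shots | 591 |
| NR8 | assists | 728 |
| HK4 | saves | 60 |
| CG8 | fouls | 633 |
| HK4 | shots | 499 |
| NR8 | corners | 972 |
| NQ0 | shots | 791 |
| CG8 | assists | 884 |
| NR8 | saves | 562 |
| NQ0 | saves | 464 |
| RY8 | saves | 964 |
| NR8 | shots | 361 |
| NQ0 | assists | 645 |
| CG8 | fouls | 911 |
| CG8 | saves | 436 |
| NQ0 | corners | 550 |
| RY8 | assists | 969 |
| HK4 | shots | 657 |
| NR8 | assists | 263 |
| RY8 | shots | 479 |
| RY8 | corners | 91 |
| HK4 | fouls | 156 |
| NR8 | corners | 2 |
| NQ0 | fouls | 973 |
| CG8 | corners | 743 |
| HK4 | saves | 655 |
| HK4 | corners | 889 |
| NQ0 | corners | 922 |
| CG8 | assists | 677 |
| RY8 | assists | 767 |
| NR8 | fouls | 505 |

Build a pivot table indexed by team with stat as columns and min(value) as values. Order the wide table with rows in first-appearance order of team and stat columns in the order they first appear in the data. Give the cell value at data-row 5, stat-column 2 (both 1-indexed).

With rows in first-appearance order of team, row 5 is team=RY8. stat columns in first-appearance order: assists, corners, shots, fouls, saves; column 2 is corners.
Long rows with team=RY8, stat=corners: min(288, 91) = 91.

91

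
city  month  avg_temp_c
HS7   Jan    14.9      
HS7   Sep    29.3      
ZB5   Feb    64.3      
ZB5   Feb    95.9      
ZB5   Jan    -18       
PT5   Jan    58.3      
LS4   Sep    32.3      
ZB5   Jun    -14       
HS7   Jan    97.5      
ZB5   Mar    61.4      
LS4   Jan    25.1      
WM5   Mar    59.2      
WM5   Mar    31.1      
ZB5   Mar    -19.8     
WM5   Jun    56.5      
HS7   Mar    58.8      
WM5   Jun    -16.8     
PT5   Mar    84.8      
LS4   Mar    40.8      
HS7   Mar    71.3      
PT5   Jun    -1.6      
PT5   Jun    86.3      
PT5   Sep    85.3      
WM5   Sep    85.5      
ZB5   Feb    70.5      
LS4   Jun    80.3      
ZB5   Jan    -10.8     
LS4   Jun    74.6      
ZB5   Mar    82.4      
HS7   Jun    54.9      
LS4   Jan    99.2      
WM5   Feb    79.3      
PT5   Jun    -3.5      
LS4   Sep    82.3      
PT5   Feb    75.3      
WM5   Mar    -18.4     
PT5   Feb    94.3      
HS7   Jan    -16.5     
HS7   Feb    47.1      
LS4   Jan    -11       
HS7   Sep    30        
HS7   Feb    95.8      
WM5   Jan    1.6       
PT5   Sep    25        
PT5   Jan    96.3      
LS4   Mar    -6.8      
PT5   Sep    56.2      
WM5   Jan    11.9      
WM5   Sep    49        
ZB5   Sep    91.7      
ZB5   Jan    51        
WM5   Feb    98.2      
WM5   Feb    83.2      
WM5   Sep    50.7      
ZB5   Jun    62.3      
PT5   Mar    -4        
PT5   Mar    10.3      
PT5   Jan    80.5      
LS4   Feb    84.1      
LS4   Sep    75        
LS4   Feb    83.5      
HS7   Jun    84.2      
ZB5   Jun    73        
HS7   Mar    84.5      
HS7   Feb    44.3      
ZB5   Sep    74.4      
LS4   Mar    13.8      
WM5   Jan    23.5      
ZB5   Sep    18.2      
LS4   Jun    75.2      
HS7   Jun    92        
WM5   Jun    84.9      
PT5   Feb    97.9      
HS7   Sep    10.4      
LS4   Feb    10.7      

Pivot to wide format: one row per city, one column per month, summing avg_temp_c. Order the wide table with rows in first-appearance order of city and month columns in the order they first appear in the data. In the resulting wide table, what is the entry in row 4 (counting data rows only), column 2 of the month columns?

With rows in first-appearance order of city, row 4 is city=LS4. month columns in first-appearance order: Jan, Sep, Feb, Jun, Mar; column 2 is Sep.
Long rows with city=LS4, month=Sep: 32.3 + 82.3 + 75 = 189.6.

189.6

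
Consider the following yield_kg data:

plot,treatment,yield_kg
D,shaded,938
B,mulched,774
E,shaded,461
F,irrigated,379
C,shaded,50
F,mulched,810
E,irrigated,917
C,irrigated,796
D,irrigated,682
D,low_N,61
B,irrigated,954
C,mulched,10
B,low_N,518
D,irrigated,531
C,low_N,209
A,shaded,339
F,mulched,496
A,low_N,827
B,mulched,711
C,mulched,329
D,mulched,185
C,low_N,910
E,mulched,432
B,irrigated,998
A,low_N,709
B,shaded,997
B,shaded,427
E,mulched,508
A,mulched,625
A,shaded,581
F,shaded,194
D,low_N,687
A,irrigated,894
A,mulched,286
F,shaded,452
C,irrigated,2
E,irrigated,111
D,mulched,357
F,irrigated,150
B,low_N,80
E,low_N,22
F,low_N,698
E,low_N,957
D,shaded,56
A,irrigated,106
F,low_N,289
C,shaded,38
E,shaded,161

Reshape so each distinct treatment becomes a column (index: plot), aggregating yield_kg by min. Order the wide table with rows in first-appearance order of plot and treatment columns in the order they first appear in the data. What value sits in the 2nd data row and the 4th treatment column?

80

With rows in first-appearance order of plot, row 2 is plot=B. treatment columns in first-appearance order: shaded, mulched, irrigated, low_N; column 4 is low_N.
Long rows with plot=B, treatment=low_N: min(518, 80) = 80.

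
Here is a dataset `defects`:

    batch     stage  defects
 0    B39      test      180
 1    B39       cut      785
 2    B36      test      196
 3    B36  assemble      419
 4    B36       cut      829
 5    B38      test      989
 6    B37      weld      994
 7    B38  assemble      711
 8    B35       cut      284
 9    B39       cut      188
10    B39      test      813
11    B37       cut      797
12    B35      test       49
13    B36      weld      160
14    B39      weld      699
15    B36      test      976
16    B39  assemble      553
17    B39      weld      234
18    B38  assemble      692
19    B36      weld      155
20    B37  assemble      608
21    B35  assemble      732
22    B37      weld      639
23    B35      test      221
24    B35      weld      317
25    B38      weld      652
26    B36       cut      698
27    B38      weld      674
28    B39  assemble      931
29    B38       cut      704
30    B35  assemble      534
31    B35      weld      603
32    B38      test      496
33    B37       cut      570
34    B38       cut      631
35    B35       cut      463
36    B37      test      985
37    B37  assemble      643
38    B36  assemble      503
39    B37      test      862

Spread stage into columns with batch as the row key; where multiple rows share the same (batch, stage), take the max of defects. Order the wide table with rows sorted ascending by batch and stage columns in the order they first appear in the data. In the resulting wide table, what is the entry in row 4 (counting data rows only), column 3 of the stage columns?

711

With rows sorted ascending by batch, row 4 is batch=B38. stage columns in first-appearance order: test, cut, assemble, weld; column 3 is assemble.
Long rows with batch=B38, stage=assemble: max(711, 692) = 711.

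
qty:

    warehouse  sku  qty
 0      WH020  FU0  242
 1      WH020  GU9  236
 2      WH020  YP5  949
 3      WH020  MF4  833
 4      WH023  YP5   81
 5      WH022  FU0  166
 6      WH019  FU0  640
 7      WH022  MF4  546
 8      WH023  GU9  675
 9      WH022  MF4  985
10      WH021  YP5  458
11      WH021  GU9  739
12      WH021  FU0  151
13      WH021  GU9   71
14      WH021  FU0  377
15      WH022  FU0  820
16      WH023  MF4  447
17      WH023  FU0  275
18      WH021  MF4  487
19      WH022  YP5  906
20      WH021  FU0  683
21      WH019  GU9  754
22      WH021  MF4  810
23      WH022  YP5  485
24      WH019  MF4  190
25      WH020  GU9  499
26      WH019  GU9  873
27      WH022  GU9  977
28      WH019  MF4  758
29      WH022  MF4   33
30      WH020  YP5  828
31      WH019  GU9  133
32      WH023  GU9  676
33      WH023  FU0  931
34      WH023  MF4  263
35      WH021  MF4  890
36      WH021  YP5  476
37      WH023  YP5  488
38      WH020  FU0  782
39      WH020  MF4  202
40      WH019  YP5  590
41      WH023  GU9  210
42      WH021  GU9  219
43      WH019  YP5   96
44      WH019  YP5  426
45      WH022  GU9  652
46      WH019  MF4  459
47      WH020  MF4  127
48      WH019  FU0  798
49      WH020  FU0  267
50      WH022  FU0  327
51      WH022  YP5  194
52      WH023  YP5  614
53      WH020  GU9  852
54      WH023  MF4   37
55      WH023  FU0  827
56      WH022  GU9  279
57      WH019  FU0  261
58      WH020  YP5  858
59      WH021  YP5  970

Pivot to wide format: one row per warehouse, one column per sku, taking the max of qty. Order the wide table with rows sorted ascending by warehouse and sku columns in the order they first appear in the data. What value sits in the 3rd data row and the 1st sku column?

683

With rows sorted ascending by warehouse, row 3 is warehouse=WH021. sku columns in first-appearance order: FU0, GU9, YP5, MF4; column 1 is FU0.
Long rows with warehouse=WH021, sku=FU0: max(151, 377, 683) = 683.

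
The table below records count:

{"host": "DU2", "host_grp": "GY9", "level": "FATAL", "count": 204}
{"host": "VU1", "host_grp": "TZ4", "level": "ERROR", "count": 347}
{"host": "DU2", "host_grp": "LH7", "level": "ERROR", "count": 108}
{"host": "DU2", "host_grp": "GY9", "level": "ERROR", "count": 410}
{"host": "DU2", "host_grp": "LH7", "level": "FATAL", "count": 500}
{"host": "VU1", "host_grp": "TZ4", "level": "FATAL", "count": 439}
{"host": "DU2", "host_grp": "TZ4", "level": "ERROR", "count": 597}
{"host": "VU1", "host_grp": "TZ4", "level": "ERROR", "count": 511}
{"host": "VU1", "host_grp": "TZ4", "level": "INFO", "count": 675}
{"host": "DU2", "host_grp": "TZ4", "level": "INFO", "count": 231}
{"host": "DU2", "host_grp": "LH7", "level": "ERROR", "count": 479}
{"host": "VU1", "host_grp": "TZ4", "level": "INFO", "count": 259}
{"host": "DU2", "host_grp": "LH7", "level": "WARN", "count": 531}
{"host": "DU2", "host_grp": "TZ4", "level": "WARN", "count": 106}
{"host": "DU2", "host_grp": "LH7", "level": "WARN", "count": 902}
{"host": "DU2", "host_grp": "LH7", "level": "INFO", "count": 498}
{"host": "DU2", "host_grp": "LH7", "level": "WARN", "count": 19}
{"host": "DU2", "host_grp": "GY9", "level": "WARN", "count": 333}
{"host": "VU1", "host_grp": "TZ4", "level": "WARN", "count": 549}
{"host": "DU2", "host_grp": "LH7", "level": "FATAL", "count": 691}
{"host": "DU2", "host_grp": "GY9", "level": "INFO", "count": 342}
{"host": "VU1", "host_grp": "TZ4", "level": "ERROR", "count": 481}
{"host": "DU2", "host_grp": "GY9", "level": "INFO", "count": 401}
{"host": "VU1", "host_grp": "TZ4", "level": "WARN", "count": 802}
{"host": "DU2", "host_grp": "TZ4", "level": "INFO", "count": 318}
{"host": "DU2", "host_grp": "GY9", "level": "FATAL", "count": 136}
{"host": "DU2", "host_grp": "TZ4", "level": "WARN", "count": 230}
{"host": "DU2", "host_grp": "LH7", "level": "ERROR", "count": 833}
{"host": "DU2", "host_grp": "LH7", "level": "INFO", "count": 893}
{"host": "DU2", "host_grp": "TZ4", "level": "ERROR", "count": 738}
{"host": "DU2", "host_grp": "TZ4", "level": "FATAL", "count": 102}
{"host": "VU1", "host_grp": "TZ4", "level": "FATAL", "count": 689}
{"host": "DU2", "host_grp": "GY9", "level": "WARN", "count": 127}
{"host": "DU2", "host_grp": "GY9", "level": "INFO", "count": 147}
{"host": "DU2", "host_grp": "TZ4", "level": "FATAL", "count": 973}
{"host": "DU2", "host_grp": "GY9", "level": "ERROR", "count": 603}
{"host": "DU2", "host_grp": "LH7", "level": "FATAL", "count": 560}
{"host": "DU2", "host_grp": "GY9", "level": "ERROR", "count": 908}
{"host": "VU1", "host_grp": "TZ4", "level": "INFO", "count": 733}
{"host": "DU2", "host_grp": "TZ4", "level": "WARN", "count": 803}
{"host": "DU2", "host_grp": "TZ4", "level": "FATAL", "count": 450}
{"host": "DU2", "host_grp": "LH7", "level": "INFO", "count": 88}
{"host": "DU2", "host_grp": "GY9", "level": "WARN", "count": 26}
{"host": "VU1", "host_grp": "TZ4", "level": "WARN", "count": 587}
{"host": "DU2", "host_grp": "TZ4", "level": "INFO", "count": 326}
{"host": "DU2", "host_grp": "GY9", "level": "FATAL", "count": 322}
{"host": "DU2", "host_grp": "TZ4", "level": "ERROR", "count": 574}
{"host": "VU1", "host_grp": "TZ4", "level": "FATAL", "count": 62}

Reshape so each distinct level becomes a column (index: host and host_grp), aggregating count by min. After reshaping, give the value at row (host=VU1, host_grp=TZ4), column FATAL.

Rows with host=VU1, host_grp=TZ4 and level=FATAL: count values are 439, 689, 62.
min(439, 689, 62) = 62.

62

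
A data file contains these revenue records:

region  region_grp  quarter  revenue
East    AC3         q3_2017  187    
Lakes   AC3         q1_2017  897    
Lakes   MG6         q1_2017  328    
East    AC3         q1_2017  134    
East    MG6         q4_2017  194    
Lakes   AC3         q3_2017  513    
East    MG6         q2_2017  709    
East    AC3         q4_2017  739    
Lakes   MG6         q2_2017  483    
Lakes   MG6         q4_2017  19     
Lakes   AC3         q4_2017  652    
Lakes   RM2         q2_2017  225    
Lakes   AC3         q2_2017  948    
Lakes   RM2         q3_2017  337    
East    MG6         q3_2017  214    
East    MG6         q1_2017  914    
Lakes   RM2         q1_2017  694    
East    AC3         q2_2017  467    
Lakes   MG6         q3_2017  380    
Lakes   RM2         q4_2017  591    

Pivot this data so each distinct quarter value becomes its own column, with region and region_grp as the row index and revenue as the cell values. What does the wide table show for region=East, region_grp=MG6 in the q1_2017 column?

914

Wide layout: rows indexed by region and region_grp, columns are the 4 distinct quarter values (q3_2017, q1_2017, q4_2017, q2_2017).
Cell (region=East, region_grp=MG6, quarter=q1_2017) draws from the long row where region=East, region_grp=MG6 and quarter=q1_2017, which has revenue=914.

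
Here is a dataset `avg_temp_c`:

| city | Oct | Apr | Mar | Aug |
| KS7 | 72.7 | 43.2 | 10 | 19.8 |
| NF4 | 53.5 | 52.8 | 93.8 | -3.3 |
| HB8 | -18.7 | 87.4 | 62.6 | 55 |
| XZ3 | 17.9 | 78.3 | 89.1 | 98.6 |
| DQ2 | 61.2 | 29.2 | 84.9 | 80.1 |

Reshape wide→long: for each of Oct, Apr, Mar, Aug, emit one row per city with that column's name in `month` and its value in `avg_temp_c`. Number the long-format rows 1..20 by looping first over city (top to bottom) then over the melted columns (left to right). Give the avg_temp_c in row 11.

62.6

20 rows total (5 × 4). Row 11: index ⌊(11-1)/4⌋ = 2 into city → HB8; (11-1) mod 4 = 2 into the melted columns → Mar.
So row 11 is (HB8, Mar, 62.6); avg_temp_c = 62.6.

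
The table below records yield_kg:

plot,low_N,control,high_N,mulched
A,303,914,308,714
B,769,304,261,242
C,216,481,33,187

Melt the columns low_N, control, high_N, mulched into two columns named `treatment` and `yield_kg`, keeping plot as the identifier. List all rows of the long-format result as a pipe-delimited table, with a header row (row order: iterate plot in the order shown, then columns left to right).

Each (plot, column) pair becomes one row: 3 × 4 = 12 rows.
For example, (A, low_N) → yield_kg=303.

| plot | treatment | yield_kg |
| A | low_N | 303 |
| A | control | 914 |
| A | high_N | 308 |
| A | mulched | 714 |
| B | low_N | 769 |
| B | control | 304 |
| B | high_N | 261 |
| B | mulched | 242 |
| C | low_N | 216 |
| C | control | 481 |
| C | high_N | 33 |
| C | mulched | 187 |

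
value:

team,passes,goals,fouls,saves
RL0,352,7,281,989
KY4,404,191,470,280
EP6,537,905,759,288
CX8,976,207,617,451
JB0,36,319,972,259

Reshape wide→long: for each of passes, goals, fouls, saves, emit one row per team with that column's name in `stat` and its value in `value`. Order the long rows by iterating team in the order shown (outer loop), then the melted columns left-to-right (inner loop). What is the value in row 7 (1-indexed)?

20 rows total (5 × 4). Row 7: index ⌊(7-1)/4⌋ = 1 into team → KY4; (7-1) mod 4 = 2 into the melted columns → fouls.
So row 7 is (KY4, fouls, 470); value = 470.

470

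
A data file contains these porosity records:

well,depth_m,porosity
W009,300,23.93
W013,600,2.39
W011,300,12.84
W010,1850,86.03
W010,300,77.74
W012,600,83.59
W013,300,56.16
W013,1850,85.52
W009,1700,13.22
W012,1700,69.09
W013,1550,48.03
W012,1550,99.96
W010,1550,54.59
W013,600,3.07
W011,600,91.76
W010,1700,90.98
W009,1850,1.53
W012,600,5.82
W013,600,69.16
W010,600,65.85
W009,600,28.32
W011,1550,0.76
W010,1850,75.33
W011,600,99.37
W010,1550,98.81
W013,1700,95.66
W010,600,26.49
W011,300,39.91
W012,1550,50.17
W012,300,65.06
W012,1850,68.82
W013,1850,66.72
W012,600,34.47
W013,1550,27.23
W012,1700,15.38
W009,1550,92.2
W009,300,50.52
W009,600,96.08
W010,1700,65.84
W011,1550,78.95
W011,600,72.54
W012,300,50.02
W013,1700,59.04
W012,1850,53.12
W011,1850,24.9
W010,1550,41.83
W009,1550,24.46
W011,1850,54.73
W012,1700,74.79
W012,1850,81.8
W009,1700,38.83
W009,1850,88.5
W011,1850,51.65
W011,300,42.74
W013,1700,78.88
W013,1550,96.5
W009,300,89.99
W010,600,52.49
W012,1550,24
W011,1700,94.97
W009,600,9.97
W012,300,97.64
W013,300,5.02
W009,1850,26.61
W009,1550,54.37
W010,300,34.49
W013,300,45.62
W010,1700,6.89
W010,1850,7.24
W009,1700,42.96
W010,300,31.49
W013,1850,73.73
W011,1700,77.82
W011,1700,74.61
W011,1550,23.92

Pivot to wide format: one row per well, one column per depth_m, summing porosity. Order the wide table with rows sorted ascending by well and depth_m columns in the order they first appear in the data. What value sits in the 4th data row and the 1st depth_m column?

212.72

With rows sorted ascending by well, row 4 is well=W012. depth_m columns in first-appearance order: 300, 600, 1850, 1700, 1550; column 1 is 300.
Long rows with well=W012, depth_m=300: 65.06 + 50.02 + 97.64 = 212.72.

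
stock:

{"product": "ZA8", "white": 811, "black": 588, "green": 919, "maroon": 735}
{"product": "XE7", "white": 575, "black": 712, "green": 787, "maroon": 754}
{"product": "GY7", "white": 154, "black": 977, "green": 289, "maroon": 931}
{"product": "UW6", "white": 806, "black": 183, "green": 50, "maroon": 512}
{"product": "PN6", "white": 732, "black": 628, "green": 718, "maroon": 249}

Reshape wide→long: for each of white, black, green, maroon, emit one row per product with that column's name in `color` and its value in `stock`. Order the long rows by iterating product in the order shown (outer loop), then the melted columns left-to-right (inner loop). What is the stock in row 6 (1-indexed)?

712

20 rows total (5 × 4). Row 6: index ⌊(6-1)/4⌋ = 1 into product → XE7; (6-1) mod 4 = 1 into the melted columns → black.
So row 6 is (XE7, black, 712); stock = 712.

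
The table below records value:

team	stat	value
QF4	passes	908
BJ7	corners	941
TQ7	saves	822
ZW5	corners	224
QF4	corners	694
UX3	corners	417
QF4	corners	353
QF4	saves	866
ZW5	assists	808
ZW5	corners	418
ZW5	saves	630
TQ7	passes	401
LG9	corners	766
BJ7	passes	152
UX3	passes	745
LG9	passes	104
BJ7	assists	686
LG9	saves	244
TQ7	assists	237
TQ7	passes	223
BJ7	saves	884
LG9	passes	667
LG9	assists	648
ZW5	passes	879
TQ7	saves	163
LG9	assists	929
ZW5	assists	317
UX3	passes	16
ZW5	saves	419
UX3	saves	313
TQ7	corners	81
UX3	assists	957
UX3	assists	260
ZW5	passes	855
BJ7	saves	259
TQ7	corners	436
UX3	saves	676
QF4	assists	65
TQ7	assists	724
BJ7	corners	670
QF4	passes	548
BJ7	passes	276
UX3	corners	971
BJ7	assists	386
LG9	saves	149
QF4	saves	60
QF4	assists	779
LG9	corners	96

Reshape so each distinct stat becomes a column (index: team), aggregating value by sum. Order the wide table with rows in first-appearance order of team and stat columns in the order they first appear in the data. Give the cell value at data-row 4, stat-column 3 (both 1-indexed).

1049

With rows in first-appearance order of team, row 4 is team=ZW5. stat columns in first-appearance order: passes, corners, saves, assists; column 3 is saves.
Long rows with team=ZW5, stat=saves: 630 + 419 = 1049.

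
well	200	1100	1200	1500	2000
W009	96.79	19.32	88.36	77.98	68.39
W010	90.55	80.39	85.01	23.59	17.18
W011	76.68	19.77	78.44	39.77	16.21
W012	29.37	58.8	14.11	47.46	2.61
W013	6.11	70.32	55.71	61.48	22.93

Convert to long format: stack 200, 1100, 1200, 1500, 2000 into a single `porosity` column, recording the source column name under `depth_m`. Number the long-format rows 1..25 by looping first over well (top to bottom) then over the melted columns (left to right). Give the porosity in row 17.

58.8

25 rows total (5 × 5). Row 17: index ⌊(17-1)/5⌋ = 3 into well → W012; (17-1) mod 5 = 1 into the melted columns → 1100.
So row 17 is (W012, 1100, 58.8); porosity = 58.8.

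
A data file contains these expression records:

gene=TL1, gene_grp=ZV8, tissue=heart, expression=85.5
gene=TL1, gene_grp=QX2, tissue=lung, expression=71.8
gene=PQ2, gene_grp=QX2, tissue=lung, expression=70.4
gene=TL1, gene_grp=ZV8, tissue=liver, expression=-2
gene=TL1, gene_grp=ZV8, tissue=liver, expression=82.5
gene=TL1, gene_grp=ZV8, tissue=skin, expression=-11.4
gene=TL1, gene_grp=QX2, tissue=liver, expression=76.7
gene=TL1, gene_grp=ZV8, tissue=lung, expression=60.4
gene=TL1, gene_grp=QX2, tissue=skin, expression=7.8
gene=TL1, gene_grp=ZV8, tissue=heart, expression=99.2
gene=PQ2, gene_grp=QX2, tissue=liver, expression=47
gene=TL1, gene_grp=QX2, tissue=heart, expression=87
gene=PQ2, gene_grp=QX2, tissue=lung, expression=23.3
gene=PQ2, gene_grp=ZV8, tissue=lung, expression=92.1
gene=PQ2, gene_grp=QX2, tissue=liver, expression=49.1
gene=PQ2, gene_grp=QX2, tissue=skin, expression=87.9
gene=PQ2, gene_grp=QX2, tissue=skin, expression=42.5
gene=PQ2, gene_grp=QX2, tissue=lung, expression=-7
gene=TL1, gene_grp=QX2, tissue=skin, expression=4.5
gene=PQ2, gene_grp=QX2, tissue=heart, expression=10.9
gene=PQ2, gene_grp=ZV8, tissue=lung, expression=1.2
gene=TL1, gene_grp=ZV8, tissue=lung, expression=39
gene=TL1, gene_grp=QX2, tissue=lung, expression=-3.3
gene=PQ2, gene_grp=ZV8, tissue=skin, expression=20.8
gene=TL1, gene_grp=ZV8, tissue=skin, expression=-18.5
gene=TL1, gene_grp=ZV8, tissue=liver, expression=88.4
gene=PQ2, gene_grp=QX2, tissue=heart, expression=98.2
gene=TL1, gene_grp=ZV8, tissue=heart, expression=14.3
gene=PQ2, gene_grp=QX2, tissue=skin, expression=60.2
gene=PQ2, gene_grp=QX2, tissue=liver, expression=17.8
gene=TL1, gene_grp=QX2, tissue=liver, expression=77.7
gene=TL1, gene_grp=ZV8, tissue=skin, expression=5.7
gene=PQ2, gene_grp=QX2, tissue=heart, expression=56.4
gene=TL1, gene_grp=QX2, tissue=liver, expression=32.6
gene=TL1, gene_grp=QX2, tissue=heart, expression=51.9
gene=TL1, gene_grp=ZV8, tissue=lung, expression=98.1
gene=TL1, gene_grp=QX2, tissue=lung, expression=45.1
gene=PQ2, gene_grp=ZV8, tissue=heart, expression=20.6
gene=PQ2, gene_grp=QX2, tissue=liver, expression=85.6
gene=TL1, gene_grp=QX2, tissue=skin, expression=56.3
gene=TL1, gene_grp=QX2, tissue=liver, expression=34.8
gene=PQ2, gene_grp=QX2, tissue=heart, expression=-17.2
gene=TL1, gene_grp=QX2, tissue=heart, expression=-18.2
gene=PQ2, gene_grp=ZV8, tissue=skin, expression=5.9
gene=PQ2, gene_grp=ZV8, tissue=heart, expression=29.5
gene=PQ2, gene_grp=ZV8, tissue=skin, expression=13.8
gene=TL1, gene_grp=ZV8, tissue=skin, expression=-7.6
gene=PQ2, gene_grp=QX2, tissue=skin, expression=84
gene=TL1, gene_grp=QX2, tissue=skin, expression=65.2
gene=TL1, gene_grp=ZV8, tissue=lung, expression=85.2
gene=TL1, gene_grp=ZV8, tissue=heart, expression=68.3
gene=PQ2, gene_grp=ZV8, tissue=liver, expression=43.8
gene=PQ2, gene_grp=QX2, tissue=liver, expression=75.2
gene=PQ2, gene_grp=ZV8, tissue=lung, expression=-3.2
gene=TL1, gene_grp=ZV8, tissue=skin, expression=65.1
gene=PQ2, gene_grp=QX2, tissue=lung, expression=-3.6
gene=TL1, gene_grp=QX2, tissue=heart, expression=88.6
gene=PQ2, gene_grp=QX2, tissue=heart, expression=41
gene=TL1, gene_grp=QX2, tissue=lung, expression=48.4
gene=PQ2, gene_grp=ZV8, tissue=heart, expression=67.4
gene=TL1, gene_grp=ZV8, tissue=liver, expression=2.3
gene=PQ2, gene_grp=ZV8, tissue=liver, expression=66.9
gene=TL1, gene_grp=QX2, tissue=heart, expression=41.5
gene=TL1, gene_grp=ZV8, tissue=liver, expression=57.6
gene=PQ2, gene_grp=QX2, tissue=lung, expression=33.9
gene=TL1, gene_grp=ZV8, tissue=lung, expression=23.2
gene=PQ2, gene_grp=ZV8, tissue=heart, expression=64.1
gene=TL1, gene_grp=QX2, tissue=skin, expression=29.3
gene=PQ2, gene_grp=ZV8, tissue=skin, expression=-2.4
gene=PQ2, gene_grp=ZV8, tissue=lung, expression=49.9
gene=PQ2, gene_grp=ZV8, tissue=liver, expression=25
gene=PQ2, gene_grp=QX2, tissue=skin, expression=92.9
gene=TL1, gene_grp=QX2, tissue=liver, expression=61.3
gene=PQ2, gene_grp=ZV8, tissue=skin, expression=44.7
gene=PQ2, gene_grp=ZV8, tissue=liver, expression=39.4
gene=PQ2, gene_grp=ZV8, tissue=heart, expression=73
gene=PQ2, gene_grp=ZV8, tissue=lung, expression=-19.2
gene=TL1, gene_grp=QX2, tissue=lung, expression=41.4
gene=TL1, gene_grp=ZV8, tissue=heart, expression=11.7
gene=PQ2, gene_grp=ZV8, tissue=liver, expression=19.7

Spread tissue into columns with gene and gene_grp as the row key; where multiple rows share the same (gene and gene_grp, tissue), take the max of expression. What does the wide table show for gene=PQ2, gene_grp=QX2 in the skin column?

Rows with gene=PQ2, gene_grp=QX2 and tissue=skin: expression values are 87.9, 42.5, 60.2, 84, 92.9.
max(87.9, 42.5, 60.2, 84, 92.9) = 92.9.

92.9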